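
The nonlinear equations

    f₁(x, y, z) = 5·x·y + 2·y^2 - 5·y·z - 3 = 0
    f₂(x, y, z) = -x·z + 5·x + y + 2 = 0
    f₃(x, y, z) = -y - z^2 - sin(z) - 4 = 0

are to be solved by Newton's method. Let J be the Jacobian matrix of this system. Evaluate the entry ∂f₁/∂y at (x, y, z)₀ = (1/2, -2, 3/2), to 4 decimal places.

-13.0000

∂f₁/∂y = 5·x + 4·y - 5·z.
At (1/2, -2, 3/2) this is -13.0000.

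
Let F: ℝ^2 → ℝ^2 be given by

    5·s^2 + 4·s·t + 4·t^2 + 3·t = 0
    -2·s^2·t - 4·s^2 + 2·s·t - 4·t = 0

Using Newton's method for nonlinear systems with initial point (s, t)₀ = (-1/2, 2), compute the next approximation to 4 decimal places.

(-0.0550, 0.7891)

At (-1/2, 2): F = (19.2500, -12.0000).
Jacobian J = [[10·s + 4·t, 4·s + 8·t + 3], [-4·s·t - 8·s + 2·t, -2·s^2 + 2·s - 4]].
At the point, J = [[3.0000, 17.0000], [12.0000, -5.5000]] (det J = -220.5000).
Solving J·Δ = −F gives Δ = (0.4450, -1.2109).
Then the next iterate is (s, t)₁ = (-0.0550, 0.7891).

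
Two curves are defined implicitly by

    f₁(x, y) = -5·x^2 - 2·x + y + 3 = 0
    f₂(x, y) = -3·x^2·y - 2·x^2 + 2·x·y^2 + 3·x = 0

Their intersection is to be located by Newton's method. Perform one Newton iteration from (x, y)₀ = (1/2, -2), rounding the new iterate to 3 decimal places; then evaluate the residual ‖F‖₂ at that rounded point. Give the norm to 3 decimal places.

1.784

At (1/2, -2): F = (-1.250, 6.500).
Jacobian J = [[-10·x - 2, 1], [-6·x·y - 4·x + 2·y^2 + 3, -3·x^2 + 4·x·y]].
At the point, J = [[-7.000, 1.000], [15.000, -4.750]] (det J = 18.250).
Solving J·Δ = −F gives Δ = (0.031, 1.466).
Then the next iterate is (x, y)₁ = (0.531, -0.534).
Re-evaluating at (0.531, -0.534): F = (-0.00581, 1.78362), so ‖F‖₂ = 1.784.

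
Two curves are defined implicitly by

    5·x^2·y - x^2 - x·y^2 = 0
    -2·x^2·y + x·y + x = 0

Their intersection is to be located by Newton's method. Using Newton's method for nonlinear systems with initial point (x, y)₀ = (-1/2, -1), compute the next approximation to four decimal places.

At (-1/2, -1): F = (-1.0000, 0.5000).
Jacobian J = [[10·x·y - 2·x - y^2, 5·x^2 - 2·x·y], [-4·x·y + y + 1, -2·x^2 + x]].
At the point, J = [[5.0000, 0.2500], [-2.0000, -1.0000]] (det J = -4.5000).
Solving J·Δ = −F gives Δ = (0.1944, 0.1111).
Then the next iterate is (x, y)₁ = (-0.3056, -0.8889).

(-0.3056, -0.8889)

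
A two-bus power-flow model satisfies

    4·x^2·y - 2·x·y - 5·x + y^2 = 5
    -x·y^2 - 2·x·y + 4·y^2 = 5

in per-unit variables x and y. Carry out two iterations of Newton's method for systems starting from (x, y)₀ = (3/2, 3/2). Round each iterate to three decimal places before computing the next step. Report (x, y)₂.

At (3/2, 3/2): F = (-1.250, -3.875).
Jacobian J = [[8·x·y - 2·y - 5, 4·x^2 - 2·x + 2·y], [-y^2 - 2·y, -2·x·y - 2·x + 8·y]].
At the point, J = [[10.000, 9.000], [-5.250, 4.500]] (det J = 92.250).
Solving J·Δ = −F gives Δ = (-0.317, 0.491).
Then the next iterate is (x, y)₁ = (1.183, 1.991).
Round to (1.183, 1.991) and repeat: F = (-0.51609, 1.45611), J = [[9.86082, 7.21396], [-7.94608, 8.85129]].
Δ = (0.104, -0.071), so (x, y)₂ = (1.287, 1.920).

(1.287, 1.920)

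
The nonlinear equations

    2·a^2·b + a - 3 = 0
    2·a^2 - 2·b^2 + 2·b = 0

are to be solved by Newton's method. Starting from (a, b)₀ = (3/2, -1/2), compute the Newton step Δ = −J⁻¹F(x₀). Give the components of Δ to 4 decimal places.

At (3/2, -1/2): F = (-3.7500, 3.0000).
Jacobian J = [[4·a·b + 1, 2·a^2], [4·a, -4·b + 2]].
At the point, J = [[-2.0000, 4.5000], [6.0000, 4.0000]] (det J = -35.0000).
Solving J·Δ = −F gives Δ = (-0.8143, 0.4714).

(-0.8143, 0.4714)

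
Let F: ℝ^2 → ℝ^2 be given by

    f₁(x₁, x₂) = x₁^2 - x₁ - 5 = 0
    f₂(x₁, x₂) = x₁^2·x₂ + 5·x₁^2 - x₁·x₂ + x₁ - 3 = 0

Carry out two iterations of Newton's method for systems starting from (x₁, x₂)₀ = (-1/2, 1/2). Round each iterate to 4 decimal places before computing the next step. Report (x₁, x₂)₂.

(-1.9025, -6.4115)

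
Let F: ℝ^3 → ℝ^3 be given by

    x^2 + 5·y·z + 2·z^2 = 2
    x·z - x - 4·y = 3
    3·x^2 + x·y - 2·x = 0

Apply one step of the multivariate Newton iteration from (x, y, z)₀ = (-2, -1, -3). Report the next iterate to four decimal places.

(-0.8489, -0.6333, -1.5356)

At (-2, -1, -3): F = (35.0000, 9.0000, 18.0000).
Jacobian J = [[2·x, 5·z, 5·y + 4·z], [z - 1, -4, x], [6·x + y - 2, x, 0]].
At the point, J = [[-4.0000, -15.0000, -17.0000], [-4.0000, -4.0000, -2.0000], [-15.0000, -2.0000, 0.0000]] (det J = 450.0000).
Solving J·Δ = −F gives Δ = (1.1511, 0.3667, 1.4644).
Then the next iterate is (x, y, z)₁ = (-0.8489, -0.6333, -1.5356).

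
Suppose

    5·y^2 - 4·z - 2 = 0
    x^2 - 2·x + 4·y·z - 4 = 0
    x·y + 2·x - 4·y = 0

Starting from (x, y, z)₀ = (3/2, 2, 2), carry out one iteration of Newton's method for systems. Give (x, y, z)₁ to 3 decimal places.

(1.592, 1.347, 1.235)

At (3/2, 2, 2): F = (10.000, 11.250, -2.000).
Jacobian J = [[0, 10·y, -4], [2·x - 2, 4·z, 4·y], [y + 2, x - 4, 0]].
At the point, J = [[0.000, 20.000, -4.000], [1.000, 8.000, 8.000], [4.000, -2.500, 0.000]] (det J = 778.000).
Solving J·Δ = −F gives Δ = (0.092, -0.653, -0.765).
Then the next iterate is (x, y, z)₁ = (1.592, 1.347, 1.235).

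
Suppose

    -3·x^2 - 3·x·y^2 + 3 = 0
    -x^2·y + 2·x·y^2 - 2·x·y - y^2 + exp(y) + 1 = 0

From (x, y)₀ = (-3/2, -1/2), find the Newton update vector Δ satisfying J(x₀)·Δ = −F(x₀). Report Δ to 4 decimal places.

(0.2946, -0.0432)

At (-3/2, -1/2): F = (-2.6250, 0.231531).
Jacobian J = [[-6·x - 3·y^2, -6·x·y], [-2·x·y + 2·y^2 - 2·y, -x^2 + 4·x·y - 2·x - 2·y + exp(y)]].
At the point, J = [[8.2500, -4.5000], [0.0000, 5.356531]] (det J = 44.191378).
Solving J·Δ = −F gives Δ = (0.2946, -0.0432).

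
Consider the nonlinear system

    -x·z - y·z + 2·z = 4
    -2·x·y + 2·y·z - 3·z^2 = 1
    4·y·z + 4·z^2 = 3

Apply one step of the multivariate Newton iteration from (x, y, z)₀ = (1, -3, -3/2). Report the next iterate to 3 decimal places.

At (1, -3, -3/2): F = (-10.000, 7.250, 24.000).
Jacobian J = [[-z, -z, -x - y + 2], [-2·y, -2·x + 2·z, 2·y - 6·z], [0, 4·z, 4·y + 8·z]].
At the point, J = [[1.500, 1.500, 4.000], [6.000, -5.000, 3.000], [0.000, -6.000, -24.000]] (det J = 279.000).
Solving J·Δ = −F gives Δ = (2.527, 4.419, -0.105).
Then the next iterate is (x, y, z)₁ = (3.527, 1.419, -1.605).

(3.527, 1.419, -1.605)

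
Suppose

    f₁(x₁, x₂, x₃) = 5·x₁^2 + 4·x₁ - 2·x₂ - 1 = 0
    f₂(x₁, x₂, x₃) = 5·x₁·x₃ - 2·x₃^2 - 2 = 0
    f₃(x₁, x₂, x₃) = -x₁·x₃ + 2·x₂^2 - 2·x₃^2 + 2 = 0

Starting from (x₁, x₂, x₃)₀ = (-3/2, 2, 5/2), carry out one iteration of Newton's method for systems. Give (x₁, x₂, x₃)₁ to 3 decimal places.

At (-3/2, 2, 5/2): F = (0.250, -33.250, 1.250).
Jacobian J = [[10·x₁ + 4, -2, 0], [5·x₃, 0, 5·x₁ - 4·x₃], [-x₃, 4·x₂, -x₁ - 4·x₃]].
At the point, J = [[-11.000, -2.000, 0.000], [12.500, 0.000, -17.500], [-2.500, 8.000, -8.500]] (det J = -1840.000).
Solving J·Δ = −F gives Δ = (0.350, -1.800, -1.650).
Then the next iterate is (x₁, x₂, x₃)₁ = (-1.150, 0.200, 0.850).

(-1.150, 0.200, 0.850)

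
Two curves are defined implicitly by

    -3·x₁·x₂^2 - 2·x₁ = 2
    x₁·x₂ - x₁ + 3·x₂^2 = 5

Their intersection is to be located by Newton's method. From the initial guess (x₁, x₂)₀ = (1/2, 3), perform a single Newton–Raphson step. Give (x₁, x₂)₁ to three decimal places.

(0.311, 1.777)

At (1/2, 3): F = (-16.500, 23.000).
Jacobian J = [[-3·x₂^2 - 2, -6·x₁·x₂], [x₂ - 1, x₁ + 6·x₂]].
At the point, J = [[-29.000, -9.000], [2.000, 18.500]] (det J = -518.500).
Solving J·Δ = −F gives Δ = (-0.189, -1.223).
Then the next iterate is (x₁, x₂)₁ = (0.311, 1.777).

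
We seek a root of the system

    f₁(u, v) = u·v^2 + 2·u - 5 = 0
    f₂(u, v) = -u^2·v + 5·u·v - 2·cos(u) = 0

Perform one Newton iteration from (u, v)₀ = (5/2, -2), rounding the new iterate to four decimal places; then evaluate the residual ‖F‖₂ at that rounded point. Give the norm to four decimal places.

2.5699

At (5/2, -2): F = (10.0000, -10.897713).
Jacobian J = [[v^2 + 2, 2·u·v], [-2·u·v + 5·v + 2·sin(u), -u^2 + 5·u]].
At the point, J = [[6.0000, -10.0000], [1.196944, 6.2500]] (det J = 49.469443).
Solving J·Δ = −F gives Δ = (0.9395, 1.5637).
Then the next iterate is (u, v)₁ = (3.4395, -0.4363).
Re-evaluating at (3.4395, -0.4363): F = (2.533735, -0.429865), so ‖F‖₂ = 2.5699.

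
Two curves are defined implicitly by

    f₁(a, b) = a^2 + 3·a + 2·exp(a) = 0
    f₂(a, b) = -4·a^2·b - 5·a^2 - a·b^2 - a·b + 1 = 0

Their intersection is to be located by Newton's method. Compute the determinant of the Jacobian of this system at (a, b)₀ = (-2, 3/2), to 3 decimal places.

J = [[2·a + 2·exp(a) + 3, 0], [-8·a·b - 10·a - b^2 - b, -4·a^2 - 2·a·b - a]].
At the point, J = [[-0.72933, 0.000], [40.250, -8.000]].
det J = 5.835.

5.835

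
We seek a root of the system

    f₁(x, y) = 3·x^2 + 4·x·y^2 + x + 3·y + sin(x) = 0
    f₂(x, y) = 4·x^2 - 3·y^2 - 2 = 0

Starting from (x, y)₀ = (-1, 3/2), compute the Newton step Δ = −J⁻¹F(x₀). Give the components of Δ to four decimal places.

(-0.1123, -0.4279)

At (-1, 3/2): F = (-3.341471, -4.7500).
Jacobian J = [[6·x + 4·y^2 + cos(x) + 1, 8·x·y + 3], [8·x, -6·y]].
At the point, J = [[4.540302, -9.0000], [-8.0000, -9.0000]] (det J = -112.862721).
Solving J·Δ = −F gives Δ = (-0.1123, -0.4279).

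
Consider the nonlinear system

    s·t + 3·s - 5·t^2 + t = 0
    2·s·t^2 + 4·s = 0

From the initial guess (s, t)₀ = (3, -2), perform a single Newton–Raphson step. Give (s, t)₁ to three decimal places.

At (3, -2): F = (-19.000, 36.000).
Jacobian J = [[t + 3, s - 10·t + 1], [2·t^2 + 4, 4·s·t]].
At the point, J = [[1.000, 24.000], [12.000, -24.000]] (det J = -312.000).
Solving J·Δ = −F gives Δ = (-1.308, 0.846).
Then the next iterate is (s, t)₁ = (1.692, -1.154).

(1.692, -1.154)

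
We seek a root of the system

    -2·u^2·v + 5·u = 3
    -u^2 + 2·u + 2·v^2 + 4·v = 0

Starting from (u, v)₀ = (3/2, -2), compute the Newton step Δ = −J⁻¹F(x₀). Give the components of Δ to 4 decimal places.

At (3/2, -2): F = (13.5000, 0.7500).
Jacobian J = [[-4·u·v + 5, -2·u^2], [-2·u + 2, 4·v + 4]].
At the point, J = [[17.0000, -4.5000], [-1.0000, -4.0000]] (det J = -72.5000).
Solving J·Δ = −F gives Δ = (-0.6983, 0.3621).

(-0.6983, 0.3621)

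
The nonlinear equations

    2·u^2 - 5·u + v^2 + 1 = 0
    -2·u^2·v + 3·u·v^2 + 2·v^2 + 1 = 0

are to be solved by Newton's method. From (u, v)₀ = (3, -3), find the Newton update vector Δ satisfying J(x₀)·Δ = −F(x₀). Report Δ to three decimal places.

At (3, -3): F = (13.000, 154.000).
Jacobian J = [[4·u - 5, 2·v], [-4·u·v + 3·v^2, -2·u^2 + 6·u·v + 4·v]].
At the point, J = [[7.000, -6.000], [63.000, -84.000]] (det J = -210.000).
Solving J·Δ = −F gives Δ = (-0.800, 1.233).

(-0.800, 1.233)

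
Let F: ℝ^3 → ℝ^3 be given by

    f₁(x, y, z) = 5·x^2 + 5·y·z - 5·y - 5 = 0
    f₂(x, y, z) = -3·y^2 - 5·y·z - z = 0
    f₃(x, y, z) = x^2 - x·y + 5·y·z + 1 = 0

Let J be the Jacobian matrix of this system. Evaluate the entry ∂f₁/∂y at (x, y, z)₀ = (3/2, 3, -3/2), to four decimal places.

∂f₁/∂y = 5·z - 5.
At (3/2, 3, -3/2) this is -12.5000.

-12.5000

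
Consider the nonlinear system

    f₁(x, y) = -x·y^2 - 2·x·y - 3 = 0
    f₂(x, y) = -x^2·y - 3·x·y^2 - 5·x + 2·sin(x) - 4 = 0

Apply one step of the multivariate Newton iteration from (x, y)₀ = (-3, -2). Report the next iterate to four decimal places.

(-0.1847, -2.5000)

At (-3, -2): F = (-3.0000, 64.717760).
Jacobian J = [[-y^2 - 2·y, -2·x·y - 2·x], [-2·x·y - 3·y^2 + 2·cos(x) - 5, -x^2 - 6·x·y]].
At the point, J = [[0.0000, -6.0000], [-30.979985, -45.0000]] (det J = -185.879910).
Solving J·Δ = −F gives Δ = (2.8153, -0.5000).
Then the next iterate is (x, y)₁ = (-0.1847, -2.5000).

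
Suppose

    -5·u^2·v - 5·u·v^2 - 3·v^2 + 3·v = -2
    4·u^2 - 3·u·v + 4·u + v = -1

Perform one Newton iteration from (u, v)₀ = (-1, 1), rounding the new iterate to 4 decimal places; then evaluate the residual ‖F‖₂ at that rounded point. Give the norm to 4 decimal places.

2.2575

At (-1, 1): F = (2.0000, 5.0000).
Jacobian J = [[-10·u·v - 5·v^2, -5·u^2 - 10·u·v - 6·v + 3], [8·u - 3·v + 4, -3·u + 1]].
At the point, J = [[5.0000, 2.0000], [-7.0000, 4.0000]] (det J = 34.0000).
Solving J·Δ = −F gives Δ = (0.0588, -1.1471).
Then the next iterate is (u, v)₁ = (-0.9412, -0.1471).
Re-evaluating at (-0.9412, -0.1471): F = (2.247163, 0.216178), so ‖F‖₂ = 2.2575.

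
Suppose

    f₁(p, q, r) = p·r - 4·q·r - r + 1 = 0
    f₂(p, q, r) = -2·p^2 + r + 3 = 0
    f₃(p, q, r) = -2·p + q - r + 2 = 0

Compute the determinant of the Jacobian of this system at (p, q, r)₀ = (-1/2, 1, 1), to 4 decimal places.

-12.0000

J = [[r, -4·r, p - 4·q - 1], [-4·p, 0, 1], [-2, 1, -1]].
At the point, J = [[1.0000, -4.0000, -5.5000], [2.0000, 0.0000, 1.0000], [-2.0000, 1.0000, -1.0000]].
det J = -12.0000.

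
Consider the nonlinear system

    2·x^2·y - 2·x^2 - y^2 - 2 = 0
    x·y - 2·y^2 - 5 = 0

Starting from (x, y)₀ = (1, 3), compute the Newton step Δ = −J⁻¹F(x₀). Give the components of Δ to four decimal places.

(-0.0395, -1.8289)

At (1, 3): F = (-7.0000, -20.0000).
Jacobian J = [[4·x·y - 4·x, 2·x^2 - 2·y], [y, x - 4·y]].
At the point, J = [[8.0000, -4.0000], [3.0000, -11.0000]] (det J = -76.0000).
Solving J·Δ = −F gives Δ = (-0.0395, -1.8289).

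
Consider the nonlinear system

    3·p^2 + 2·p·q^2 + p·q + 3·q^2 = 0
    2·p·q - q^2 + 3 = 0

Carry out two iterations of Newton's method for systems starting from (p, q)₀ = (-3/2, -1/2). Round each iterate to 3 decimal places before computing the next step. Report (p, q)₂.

(-10.035, -4.240)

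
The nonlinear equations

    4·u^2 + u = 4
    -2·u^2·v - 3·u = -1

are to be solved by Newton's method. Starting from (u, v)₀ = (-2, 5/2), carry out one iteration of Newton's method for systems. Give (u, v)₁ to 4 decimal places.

(-1.3333, 2.2917)

At (-2, 5/2): F = (10.0000, -13.0000).
Jacobian J = [[8·u + 1, 0], [-4·u·v - 3, -2·u^2]].
At the point, J = [[-15.0000, 0.0000], [17.0000, -8.0000]] (det J = 120.0000).
Solving J·Δ = −F gives Δ = (0.6667, -0.2083).
Then the next iterate is (u, v)₁ = (-1.3333, 2.2917).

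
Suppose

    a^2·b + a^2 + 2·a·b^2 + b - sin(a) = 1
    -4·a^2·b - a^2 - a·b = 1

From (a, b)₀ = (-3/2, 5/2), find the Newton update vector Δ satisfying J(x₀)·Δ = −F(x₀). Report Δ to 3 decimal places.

(0.569, -0.620)

At (-3/2, 5/2): F = (-8.37751, -22.000).
Jacobian J = [[2·a·b + 2·a + 2·b^2 - cos(a), a^2 + 4·a·b + 1], [-8·a·b - 2·a - b, -4·a^2 - a]].
At the point, J = [[1.92926, -11.750], [30.500, -7.500]] (det J = 343.90553).
Solving J·Δ = −F gives Δ = (0.569, -0.620).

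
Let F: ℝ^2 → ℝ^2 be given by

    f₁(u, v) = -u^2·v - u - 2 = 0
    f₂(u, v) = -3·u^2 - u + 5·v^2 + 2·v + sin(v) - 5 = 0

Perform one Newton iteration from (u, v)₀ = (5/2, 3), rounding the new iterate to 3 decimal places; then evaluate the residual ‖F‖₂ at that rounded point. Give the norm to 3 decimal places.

At (5/2, 3): F = (-23.250, 24.89112).
Jacobian J = [[-2·u·v - 1, -u^2], [-6·u - 1, 10·v + cos(v) + 2]].
At the point, J = [[-16.000, -6.250], [-16.000, 31.01001]] (det J = -596.16012).
Solving J·Δ = −F gives Δ = (-0.948, -1.292).
Then the next iterate is (u, v)₁ = (1.552, 1.708).
Re-evaluating at (1.552, 1.708): F = (-7.66607, 5.21481), so ‖F‖₂ = 9.272.

9.272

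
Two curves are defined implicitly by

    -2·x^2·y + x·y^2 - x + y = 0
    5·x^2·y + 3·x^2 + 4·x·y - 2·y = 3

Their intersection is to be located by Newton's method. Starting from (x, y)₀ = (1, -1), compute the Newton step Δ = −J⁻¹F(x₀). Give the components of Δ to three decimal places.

(3.500, 5.000)

At (1, -1): F = (1.000, -7.000).
Jacobian J = [[-4·x·y + y^2 - 1, -2·x^2 + 2·x·y + 1], [10·x·y + 6·x + 4·y, 5·x^2 + 4·x - 2]].
At the point, J = [[4.000, -3.000], [-8.000, 7.000]] (det J = 4.000).
Solving J·Δ = −F gives Δ = (3.500, 5.000).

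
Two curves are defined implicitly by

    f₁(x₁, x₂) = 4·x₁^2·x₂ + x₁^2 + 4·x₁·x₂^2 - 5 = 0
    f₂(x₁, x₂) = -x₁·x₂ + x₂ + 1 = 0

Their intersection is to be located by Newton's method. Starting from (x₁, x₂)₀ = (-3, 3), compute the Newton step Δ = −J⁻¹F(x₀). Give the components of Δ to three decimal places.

At (-3, 3): F = (4.000, 13.000).
Jacobian J = [[8·x₁·x₂ + 2·x₁ + 4·x₂^2, 4·x₁^2 + 8·x₁·x₂], [-x₂, -x₁ + 1]].
At the point, J = [[-42.000, -36.000], [-3.000, 4.000]] (det J = -276.000).
Solving J·Δ = −F gives Δ = (1.754, -1.935).

(1.754, -1.935)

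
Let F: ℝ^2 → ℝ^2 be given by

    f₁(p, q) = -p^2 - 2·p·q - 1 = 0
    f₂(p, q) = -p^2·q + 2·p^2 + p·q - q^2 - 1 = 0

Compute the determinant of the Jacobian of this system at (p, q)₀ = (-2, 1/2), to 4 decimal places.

J = [[-2·p - 2·q, -2·p], [-2·p·q + 4·p + q, -p^2 + p - 2·q]].
At the point, J = [[3.0000, 4.0000], [-5.5000, -7.0000]].
det J = 1.0000.

1.0000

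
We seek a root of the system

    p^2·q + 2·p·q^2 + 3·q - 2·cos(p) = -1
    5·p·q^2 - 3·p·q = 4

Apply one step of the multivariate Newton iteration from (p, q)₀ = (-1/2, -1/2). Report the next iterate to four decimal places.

At (-1/2, -1/2): F = (-2.630165, -5.3750).
Jacobian J = [[2·p·q + 2·q^2 + 2·sin(p), p^2 + 4·p·q + 3], [5·q^2 - 3·q, 10·p·q - 3·p]].
At the point, J = [[0.041149, 4.2500], [2.7500, 4.0000]] (det J = -11.522904).
Solving J·Δ = −F gives Δ = (1.0694, 0.6085).
Then the next iterate is (p, q)₁ = (0.5694, 0.1085).

(0.5694, 0.1085)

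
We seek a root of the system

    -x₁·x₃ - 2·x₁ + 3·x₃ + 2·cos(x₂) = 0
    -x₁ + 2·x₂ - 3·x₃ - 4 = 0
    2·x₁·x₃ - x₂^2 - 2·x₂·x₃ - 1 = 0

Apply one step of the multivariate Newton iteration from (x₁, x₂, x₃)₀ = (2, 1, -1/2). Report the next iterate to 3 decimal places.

At (2, 1, -1/2): F = (-3.41940, -2.500, -3.000).
Jacobian J = [[-x₃ - 2, -2·sin(x₂), -x₁ + 3], [-1, 2, -3], [2·x₃, -2·x₂ - 2·x₃, 2·x₁ - 2·x₂]].
At the point, J = [[-1.500, -1.68294, 1.000], [-1.000, 2.000, -3.000], [-1.000, -1.000, 2.000]] (det J = -6.91471).
Solving J·Δ = −F gives Δ = (-2.673, 0.637, 0.482).
Then the next iterate is (x₁, x₂, x₃)₁ = (-0.673, 1.637, -0.018).

(-0.673, 1.637, -0.018)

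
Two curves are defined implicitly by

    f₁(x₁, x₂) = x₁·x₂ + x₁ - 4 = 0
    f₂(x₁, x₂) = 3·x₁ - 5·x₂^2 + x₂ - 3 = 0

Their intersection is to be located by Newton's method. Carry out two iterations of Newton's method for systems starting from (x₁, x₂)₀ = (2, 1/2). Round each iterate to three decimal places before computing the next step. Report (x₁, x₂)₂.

(2.078, 0.918)

At (2, 1/2): F = (-1.000, 2.250).
Jacobian J = [[x₂ + 1, x₁], [3, -10·x₂ + 1]].
At the point, J = [[1.500, 2.000], [3.000, -4.000]] (det J = -12.000).
Solving J·Δ = −F gives Δ = (-0.042, 0.531).
Then the next iterate is (x₁, x₂)₁ = (1.958, 1.031).
Round to (1.958, 1.031) and repeat: F = (-0.02330, -1.40980), J = [[2.031, 1.958], [3.000, -9.310]].
Δ = (0.120, -0.113), so (x₁, x₂)₂ = (2.078, 0.918).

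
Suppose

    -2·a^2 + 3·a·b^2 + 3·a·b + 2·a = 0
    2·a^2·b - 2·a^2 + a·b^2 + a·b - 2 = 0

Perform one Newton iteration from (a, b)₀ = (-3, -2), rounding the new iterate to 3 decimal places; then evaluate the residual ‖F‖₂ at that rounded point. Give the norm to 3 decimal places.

22.776

At (-3, -2): F = (-42.000, -62.000).
Jacobian J = [[-4·a + 3·b^2 + 3·b + 2, 6·a·b + 3·a], [4·a·b - 4·a + b^2 + b, 2·a^2 + 2·a·b + a]].
At the point, J = [[20.000, 27.000], [38.000, 27.000]] (det J = -486.000).
Solving J·Δ = −F gives Δ = (1.111, 0.733).
Then the next iterate is (a, b)₁ = (-1.889, -1.267).
Re-evaluating at (-1.889, -1.267): F = (-12.83173, -18.81780), so ‖F‖₂ = 22.776.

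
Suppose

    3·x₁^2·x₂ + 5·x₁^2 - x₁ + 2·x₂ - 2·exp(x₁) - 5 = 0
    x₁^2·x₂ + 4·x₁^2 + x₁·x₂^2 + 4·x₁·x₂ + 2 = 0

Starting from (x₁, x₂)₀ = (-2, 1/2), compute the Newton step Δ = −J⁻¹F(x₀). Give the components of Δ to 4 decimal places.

(0.9356, 0.1275)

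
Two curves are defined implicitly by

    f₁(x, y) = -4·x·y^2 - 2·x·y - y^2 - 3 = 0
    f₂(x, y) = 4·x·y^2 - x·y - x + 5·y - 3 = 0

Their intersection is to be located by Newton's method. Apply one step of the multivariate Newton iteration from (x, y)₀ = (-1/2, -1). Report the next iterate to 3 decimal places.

(-3.067, 1.133)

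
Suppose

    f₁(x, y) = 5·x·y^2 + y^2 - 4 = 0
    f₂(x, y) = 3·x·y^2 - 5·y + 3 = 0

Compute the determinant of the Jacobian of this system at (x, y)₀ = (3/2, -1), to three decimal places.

J = [[5·y^2, 10·x·y + 2·y], [3·y^2, 6·x·y - 5]].
At the point, J = [[5.000, -17.000], [3.000, -14.000]].
det J = -19.000.

-19.000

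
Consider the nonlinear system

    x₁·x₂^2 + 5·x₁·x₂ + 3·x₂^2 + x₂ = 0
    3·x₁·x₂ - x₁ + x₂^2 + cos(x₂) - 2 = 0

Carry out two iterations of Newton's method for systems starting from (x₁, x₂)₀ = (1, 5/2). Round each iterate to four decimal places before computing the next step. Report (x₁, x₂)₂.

(-1.0665, 0.0918)

At (1, 5/2): F = (40.0000, 9.948856).
Jacobian J = [[x₂^2 + 5·x₂, 2·x₁·x₂ + 5·x₁ + 6·x₂ + 1], [3·x₂ - 1, 3·x₁ + 2·x₂ - sin(x₂)]].
At the point, J = [[18.7500, 26.0000], [6.5000, 7.401528]] (det J = -30.221353).
Solving J·Δ = −F gives Δ = (1.2372, -2.4307).
Then the next iterate is (x₁, x₂)₁ = (2.2372, 0.0693).
Round to (2.2372, 0.0693) and repeat: F = (0.869641, -2.769684), J = [[0.351302, 12.911876], [-0.7921, 6.780955]].
Δ = (-3.3037, 0.0225), so (x₁, x₂)₂ = (-1.0665, 0.0918).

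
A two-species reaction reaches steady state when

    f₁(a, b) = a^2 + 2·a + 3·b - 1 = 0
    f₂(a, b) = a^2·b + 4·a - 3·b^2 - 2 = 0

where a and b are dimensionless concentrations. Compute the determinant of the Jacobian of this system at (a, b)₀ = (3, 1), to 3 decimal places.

-6.000

J = [[2·a + 2, 3], [2·a·b + 4, a^2 - 6·b]].
At the point, J = [[8.000, 3.000], [10.000, 3.000]].
det J = -6.000.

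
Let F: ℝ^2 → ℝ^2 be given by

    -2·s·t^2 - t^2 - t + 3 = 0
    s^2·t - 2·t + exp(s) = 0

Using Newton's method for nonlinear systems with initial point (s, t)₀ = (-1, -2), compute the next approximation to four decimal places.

At (-1, -2): F = (9.0000, 2.367879).
Jacobian J = [[-2·t^2, -4·s·t - 2·t - 1], [2·s·t + exp(s), s^2 - 2]].
At the point, J = [[-8.0000, -5.0000], [4.367879, -1.0000]] (det J = 29.839397).
Solving J·Δ = −F gives Δ = (-0.0952, 1.9522).
Then the next iterate is (s, t)₁ = (-1.0952, -0.0478).

(-1.0952, -0.0478)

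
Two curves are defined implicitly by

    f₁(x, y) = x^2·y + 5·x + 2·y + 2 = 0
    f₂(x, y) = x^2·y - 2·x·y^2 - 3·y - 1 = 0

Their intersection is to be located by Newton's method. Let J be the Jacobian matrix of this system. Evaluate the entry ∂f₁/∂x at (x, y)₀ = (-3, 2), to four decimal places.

∂f₁/∂x = 2·x·y + 5.
At (-3, 2) this is -7.0000.

-7.0000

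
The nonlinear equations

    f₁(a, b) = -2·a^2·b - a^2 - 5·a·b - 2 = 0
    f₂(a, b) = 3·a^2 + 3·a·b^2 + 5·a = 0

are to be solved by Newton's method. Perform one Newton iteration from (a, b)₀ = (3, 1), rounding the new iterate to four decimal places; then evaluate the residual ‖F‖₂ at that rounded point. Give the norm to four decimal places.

15.3478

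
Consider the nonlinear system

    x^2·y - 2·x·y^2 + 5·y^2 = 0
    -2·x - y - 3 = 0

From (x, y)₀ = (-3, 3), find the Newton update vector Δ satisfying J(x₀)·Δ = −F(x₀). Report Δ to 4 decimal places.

At (-3, 3): F = (126.0000, 0.0000).
Jacobian J = [[2·x·y - 2·y^2, x^2 - 4·x·y + 10·y], [-2, -1]].
At the point, J = [[-36.0000, 75.0000], [-2.0000, -1.0000]] (det J = 186.0000).
Solving J·Δ = −F gives Δ = (0.6774, -1.3548).

(0.6774, -1.3548)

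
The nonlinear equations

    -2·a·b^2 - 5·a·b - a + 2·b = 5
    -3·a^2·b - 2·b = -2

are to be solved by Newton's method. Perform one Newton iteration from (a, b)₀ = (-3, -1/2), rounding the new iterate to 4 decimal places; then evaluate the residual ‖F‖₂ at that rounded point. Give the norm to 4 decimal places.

22.8494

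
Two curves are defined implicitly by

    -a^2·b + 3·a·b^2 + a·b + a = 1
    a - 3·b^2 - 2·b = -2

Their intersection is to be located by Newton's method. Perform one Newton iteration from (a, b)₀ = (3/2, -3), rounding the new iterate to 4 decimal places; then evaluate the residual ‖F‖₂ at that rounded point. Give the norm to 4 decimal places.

13.1064

At (3/2, -3): F = (43.2500, -17.5000).
Jacobian J = [[-2·a·b + 3·b^2 + b + 1, -a^2 + 6·a·b + a], [1, -6·b - 2]].
At the point, J = [[34.0000, -27.7500], [1.0000, 16.0000]] (det J = 571.7500).
Solving J·Δ = −F gives Δ = (-0.3610, 1.1163).
Then the next iterate is (a, b)₁ = (1.1390, -1.8837).
Re-evaluating at (1.1390, -1.8837): F = (12.561858, -3.738577), so ‖F‖₂ = 13.1064.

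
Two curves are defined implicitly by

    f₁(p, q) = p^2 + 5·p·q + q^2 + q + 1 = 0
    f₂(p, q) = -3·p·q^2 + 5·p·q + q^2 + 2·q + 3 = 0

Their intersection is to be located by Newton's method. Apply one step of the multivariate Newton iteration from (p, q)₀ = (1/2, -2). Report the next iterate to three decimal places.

(0.279, -1.518)

At (1/2, -2): F = (-1.750, -8.000).
Jacobian J = [[2·p + 5·q, 5·p + 2·q + 1], [-3·q^2 + 5·q, -6·p·q + 5·p + 2·q + 2]].
At the point, J = [[-9.000, -0.500], [-22.000, 6.500]] (det J = -69.500).
Solving J·Δ = −F gives Δ = (-0.221, 0.482).
Then the next iterate is (p, q)₁ = (0.279, -1.518).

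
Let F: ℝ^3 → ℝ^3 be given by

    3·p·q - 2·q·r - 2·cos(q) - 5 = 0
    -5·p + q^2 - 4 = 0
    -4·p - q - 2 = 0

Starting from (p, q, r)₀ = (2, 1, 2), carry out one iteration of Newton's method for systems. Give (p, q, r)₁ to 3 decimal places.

(-0.692, 0.769, -4.504)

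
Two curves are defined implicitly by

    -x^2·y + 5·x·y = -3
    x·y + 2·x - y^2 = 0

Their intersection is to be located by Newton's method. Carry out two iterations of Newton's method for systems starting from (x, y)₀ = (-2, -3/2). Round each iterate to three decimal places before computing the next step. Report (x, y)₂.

(-5.260, 0.102)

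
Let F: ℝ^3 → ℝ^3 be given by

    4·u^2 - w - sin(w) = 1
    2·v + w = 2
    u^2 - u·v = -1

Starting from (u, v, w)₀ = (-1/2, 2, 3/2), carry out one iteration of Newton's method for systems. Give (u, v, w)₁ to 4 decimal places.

(0.4478, 3.1865, -4.3731)

At (-1/2, 2, 3/2): F = (-2.497495, 3.5000, 2.2500).
Jacobian J = [[8·u, 0, -cos(w) - 1], [0, 2, 1], [2·u - v, -u, 0]].
At the point, J = [[-4.0000, 0.0000, -1.070737], [0.0000, 2.0000, 1.0000], [-3.0000, 0.5000, 0.0000]] (det J = -4.424423).
Solving J·Δ = −F gives Δ = (0.9478, 1.1865, -5.8731).
Then the next iterate is (u, v, w)₁ = (0.4478, 3.1865, -4.3731).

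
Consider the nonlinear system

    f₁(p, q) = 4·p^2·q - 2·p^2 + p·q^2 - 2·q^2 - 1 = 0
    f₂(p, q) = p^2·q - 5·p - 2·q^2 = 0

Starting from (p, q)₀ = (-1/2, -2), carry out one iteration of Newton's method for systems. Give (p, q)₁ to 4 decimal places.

At (-1/2, -2): F = (-13.5000, -6.0000).
Jacobian J = [[8·p·q - 4·p + q^2, 4·p^2 + 2·p·q - 4·q], [2·p·q - 5, p^2 - 4·q]].
At the point, J = [[14.0000, 11.0000], [-3.0000, 8.2500]] (det J = 148.5000).
Solving J·Δ = −F gives Δ = (0.3056, 0.8384).
Then the next iterate is (p, q)₁ = (-0.1944, -1.1616).

(-0.1944, -1.1616)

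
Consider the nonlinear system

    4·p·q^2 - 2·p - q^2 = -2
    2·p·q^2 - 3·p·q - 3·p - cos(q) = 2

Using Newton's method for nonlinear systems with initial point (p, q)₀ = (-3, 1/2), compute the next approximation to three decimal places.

At (-3, 1/2): F = (4.750, 9.12242).
Jacobian J = [[4·q^2 - 2, 8·p·q - 2·q], [2·q^2 - 3·q - 3, 4·p·q - 3·p + sin(q)]].
At the point, J = [[-1.000, -13.000], [-4.000, 3.47943]] (det J = -55.47943).
Solving J·Δ = −F gives Δ = (2.435, 0.178).
Then the next iterate is (p, q)₁ = (-0.565, 0.678).

(-0.565, 0.678)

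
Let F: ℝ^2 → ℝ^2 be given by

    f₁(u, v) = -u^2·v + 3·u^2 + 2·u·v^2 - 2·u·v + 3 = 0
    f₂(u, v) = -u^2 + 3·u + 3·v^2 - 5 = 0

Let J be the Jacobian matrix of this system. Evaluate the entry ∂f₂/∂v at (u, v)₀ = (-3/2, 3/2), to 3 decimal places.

∂f₂/∂v = 6·v.
At (-3/2, 3/2) this is 9.000.

9.000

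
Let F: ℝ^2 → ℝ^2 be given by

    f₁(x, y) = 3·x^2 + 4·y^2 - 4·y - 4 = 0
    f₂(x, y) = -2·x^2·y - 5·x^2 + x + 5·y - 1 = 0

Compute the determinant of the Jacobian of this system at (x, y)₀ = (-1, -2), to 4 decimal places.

42.0000

J = [[6·x, 8·y - 4], [-4·x·y - 10·x + 1, -2·x^2 + 5]].
At the point, J = [[-6.0000, -20.0000], [3.0000, 3.0000]].
det J = 42.0000.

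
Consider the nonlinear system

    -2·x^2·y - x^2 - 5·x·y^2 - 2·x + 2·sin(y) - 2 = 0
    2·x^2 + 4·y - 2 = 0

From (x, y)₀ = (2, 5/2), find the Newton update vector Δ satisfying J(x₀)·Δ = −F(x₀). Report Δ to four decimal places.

At (2, 5/2): F = (-91.303056, 16.0000).
Jacobian J = [[-4·x·y - 2·x - 5·y^2 - 2, -2·x^2 - 10·x·y + 2·cos(y)], [4·x, 4]].
At the point, J = [[-57.2500, -59.602287], [8.0000, 4.0000]] (det J = 247.818298).
Solving J·Δ = −F gives Δ = (-2.3744, 0.7488).

(-2.3744, 0.7488)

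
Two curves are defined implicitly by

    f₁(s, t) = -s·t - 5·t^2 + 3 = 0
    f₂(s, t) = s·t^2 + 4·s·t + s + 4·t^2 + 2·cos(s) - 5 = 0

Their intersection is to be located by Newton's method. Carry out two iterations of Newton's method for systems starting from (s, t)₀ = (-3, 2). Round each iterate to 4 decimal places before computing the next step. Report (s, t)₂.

At (-3, 2): F = (-11.0000, -29.979985).
Jacobian J = [[-t, -s - 10·t], [t^2 + 4·t - 2·sin(s) + 1, 2·s·t + 4·s + 8·t]].
At the point, J = [[-2.0000, -17.0000], [13.282240, -8.0000]] (det J = 241.798080).
Solving J·Δ = −F gives Δ = (1.7439, -0.8522).
Then the next iterate is (s, t)₁ = (-1.2561, 1.1478).
Round to (-1.2561, 1.1478) and repeat: F = (-2.145473, -7.789114), J = [[-1.1478, -10.2219], [8.810426, 1.274497]].
Δ = (0.9295, -0.3143), so (s, t)₂ = (-0.3266, 0.8335).

(-0.3266, 0.8335)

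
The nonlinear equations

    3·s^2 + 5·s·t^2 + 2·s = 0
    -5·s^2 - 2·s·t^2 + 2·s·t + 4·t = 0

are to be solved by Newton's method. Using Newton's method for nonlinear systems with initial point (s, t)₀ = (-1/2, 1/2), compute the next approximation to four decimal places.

(-0.3475, 0.1653)

At (-1/2, 1/2): F = (-0.8750, 0.5000).
Jacobian J = [[6·s + 5·t^2 + 2, 10·s·t], [-10·s - 2·t^2 + 2·t, -4·s·t + 2·s + 4]].
At the point, J = [[0.2500, -2.5000], [5.5000, 4.0000]] (det J = 14.7500).
Solving J·Δ = −F gives Δ = (0.1525, -0.3347).
Then the next iterate is (s, t)₁ = (-0.3475, 0.1653).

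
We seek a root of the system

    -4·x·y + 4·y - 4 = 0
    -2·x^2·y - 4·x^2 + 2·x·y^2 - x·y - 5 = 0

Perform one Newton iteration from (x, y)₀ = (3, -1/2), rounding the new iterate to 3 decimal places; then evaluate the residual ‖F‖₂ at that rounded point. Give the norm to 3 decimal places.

8.951

At (3, -1/2): F = (0.000, -29.000).
Jacobian J = [[-4·y, -4·x + 4], [-4·x·y - 8·x + 2·y^2 - y, -2·x^2 + 4·x·y - x]].
At the point, J = [[2.000, -8.000], [-17.000, -27.000]] (det J = -190.000).
Solving J·Δ = −F gives Δ = (-1.221, -0.305).
Then the next iterate is (x, y)₁ = (1.779, -0.805).
Re-evaluating at (1.779, -0.805): F = (-1.49162, -8.82620), so ‖F‖₂ = 8.951.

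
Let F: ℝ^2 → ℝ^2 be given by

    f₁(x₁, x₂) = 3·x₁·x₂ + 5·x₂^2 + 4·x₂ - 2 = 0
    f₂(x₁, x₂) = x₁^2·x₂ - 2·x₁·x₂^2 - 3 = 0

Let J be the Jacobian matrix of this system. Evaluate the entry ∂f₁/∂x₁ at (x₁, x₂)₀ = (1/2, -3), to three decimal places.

-9.000

∂f₁/∂x₁ = 3·x₂.
At (1/2, -3) this is -9.000.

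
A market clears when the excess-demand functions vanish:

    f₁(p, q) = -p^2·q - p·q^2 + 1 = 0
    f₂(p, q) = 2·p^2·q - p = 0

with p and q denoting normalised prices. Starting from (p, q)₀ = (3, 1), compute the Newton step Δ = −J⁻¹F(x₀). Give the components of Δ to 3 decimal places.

(-0.692, -0.410)

At (3, 1): F = (-11.000, 15.000).
Jacobian J = [[-2·p·q - q^2, -p^2 - 2·p·q], [4·p·q - 1, 2·p^2]].
At the point, J = [[-7.000, -15.000], [11.000, 18.000]] (det J = 39.000).
Solving J·Δ = −F gives Δ = (-0.692, -0.410).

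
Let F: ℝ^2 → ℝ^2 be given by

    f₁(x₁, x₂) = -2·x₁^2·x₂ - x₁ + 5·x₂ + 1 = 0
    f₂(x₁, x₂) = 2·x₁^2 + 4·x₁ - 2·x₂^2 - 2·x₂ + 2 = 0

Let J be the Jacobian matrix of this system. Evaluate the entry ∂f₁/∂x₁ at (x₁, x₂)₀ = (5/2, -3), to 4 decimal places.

∂f₁/∂x₁ = -4·x₁·x₂ - 1.
At (5/2, -3) this is 29.0000.

29.0000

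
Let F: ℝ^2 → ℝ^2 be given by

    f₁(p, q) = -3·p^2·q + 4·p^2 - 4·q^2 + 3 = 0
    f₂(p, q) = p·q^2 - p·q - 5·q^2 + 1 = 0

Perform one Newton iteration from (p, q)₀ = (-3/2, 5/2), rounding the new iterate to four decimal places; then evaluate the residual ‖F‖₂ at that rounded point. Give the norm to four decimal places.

9.3574

At (-3/2, 5/2): F = (-29.8750, -35.8750).
Jacobian J = [[-6·p·q + 8·p, -3·p^2 - 8·q], [q^2 - q, 2·p·q - p - 10·q]].
At the point, J = [[10.5000, -26.7500], [3.7500, -31.0000]] (det J = -225.1875).
Solving J·Δ = −F gives Δ = (-0.1489, -1.1753).
Then the next iterate is (p, q)₁ = (-1.6489, 1.3247).
Re-evaluating at (-1.6489, 1.3247): F = (-3.948902, -8.483392), so ‖F‖₂ = 9.3574.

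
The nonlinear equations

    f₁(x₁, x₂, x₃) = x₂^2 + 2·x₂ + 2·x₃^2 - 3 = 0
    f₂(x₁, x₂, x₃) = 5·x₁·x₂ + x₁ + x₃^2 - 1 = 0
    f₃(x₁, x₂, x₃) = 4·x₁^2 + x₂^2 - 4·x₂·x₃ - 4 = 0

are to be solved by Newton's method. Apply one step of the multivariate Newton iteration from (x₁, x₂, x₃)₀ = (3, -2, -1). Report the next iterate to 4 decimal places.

At (3, -2, -1): F = (-1.0000, -27.0000, 28.0000).
Jacobian J = [[0, 2·x₂ + 2, 4·x₃], [5·x₂ + 1, 5·x₁, 2·x₃], [8·x₁, 2·x₂ - 4·x₃, -4·x₂]].
At the point, J = [[0.0000, -2.0000, -4.0000], [-9.0000, 15.0000, -2.0000], [24.0000, 0.0000, 8.0000]] (det J = 1392.0000).
Solving J·Δ = −F gives Δ = (-0.8908, 1.1552, -0.8276).
Then the next iterate is (x₁, x₂, x₃)₁ = (2.1092, -0.8448, -1.8276).

(2.1092, -0.8448, -1.8276)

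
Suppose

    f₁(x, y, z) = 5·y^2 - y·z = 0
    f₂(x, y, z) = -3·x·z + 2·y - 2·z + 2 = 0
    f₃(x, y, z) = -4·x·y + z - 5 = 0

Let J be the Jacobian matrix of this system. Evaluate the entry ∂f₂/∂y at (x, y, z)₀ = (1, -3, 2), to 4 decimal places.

∂f₂/∂y = 2.
At (1, -3, 2) this is 2.0000.

2.0000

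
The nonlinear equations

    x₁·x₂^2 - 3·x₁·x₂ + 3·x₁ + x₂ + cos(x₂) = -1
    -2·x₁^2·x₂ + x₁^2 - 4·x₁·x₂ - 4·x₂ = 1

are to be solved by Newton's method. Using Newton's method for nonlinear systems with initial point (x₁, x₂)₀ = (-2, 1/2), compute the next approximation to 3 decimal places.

(-1.985, 0.742)

At (-2, 1/2): F = (-1.12242, 1.000).
Jacobian J = [[x₂^2 - 3·x₂ + 3, 2·x₁·x₂ - 3·x₁ - sin(x₂) + 1], [-4·x₁·x₂ + 2·x₁ - 4·x₂, -2·x₁^2 - 4·x₁ - 4]].
At the point, J = [[1.750, 4.52057], [-2.000, -4.000]] (det J = 2.04115).
Solving J·Δ = −F gives Δ = (0.015, 0.242).
Then the next iterate is (x₁, x₂)₁ = (-1.985, 0.742).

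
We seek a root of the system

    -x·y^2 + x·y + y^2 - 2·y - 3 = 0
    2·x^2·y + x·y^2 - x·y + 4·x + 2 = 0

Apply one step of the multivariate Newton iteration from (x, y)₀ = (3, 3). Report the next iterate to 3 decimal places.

(1.857, 1.987)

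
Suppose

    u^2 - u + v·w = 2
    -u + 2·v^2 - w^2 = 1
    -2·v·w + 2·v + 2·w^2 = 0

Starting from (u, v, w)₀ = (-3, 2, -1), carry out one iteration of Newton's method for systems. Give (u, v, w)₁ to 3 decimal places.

(-1.500, 0.889, -0.306)

At (-3, 2, -1): F = (8.000, 9.000, 10.000).
Jacobian J = [[2·u - 1, w, v], [-1, 4·v, -2·w], [0, -2·w + 2, -2·v + 4·w]].
At the point, J = [[-7.000, -1.000, 2.000], [-1.000, 8.000, 2.000], [0.000, 4.000, -8.000]] (det J = 504.000).
Solving J·Δ = −F gives Δ = (1.500, -1.111, 0.694).
Then the next iterate is (u, v, w)₁ = (-1.500, 0.889, -0.306).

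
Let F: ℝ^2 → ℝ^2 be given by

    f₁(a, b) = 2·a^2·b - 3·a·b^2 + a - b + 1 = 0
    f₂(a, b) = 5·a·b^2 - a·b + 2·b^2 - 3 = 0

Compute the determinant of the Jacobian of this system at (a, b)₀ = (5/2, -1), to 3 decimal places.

219.000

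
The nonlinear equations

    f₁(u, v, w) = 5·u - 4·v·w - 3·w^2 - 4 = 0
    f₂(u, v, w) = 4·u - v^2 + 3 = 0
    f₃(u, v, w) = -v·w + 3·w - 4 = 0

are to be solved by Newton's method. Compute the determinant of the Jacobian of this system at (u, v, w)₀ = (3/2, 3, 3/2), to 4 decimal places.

126.0000

J = [[5, -4·w, -4·v - 6·w], [4, -2·v, 0], [0, -w, -v + 3]].
At the point, J = [[5.0000, -6.0000, -21.0000], [4.0000, -6.0000, 0.0000], [0.0000, -1.5000, 0.0000]].
det J = 126.0000.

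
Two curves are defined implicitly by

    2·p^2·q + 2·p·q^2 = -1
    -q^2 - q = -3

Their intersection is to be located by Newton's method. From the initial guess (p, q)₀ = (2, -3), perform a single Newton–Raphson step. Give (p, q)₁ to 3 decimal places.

(2.567, -2.400)

At (2, -3): F = (13.000, -3.000).
Jacobian J = [[4·p·q + 2·q^2, 2·p^2 + 4·p·q], [0, -2·q - 1]].
At the point, J = [[-6.000, -16.000], [0.000, 5.000]] (det J = -30.000).
Solving J·Δ = −F gives Δ = (0.567, 0.600).
Then the next iterate is (p, q)₁ = (2.567, -2.400).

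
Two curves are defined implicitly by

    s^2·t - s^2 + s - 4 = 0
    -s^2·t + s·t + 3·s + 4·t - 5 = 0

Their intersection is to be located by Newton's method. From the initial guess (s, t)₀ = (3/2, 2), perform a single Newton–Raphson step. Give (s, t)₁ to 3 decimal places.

(2.439, 0.443)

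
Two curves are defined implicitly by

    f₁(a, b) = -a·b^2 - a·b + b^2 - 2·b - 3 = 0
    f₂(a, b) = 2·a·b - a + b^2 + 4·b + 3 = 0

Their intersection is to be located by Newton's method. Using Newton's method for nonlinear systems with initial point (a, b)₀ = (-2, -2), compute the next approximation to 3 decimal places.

At (-2, -2): F = (9.000, 9.000).
Jacobian J = [[-b^2 - b, -2·a·b - a + 2·b - 2], [2·b - 1, 2·a + 2·b + 4]].
At the point, J = [[-2.000, -12.000], [-5.000, -4.000]] (det J = -52.000).
Solving J·Δ = −F gives Δ = (1.385, 0.519).
Then the next iterate is (a, b)₁ = (-0.615, -1.481).

(-0.615, -1.481)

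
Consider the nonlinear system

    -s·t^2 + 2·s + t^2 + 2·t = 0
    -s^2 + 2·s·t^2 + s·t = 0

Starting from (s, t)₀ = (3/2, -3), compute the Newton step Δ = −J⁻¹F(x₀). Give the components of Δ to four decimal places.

(-0.4054, 0.9324)

At (3/2, -3): F = (-7.5000, 20.2500).
Jacobian J = [[-t^2 + 2, -2·s·t + 2·t + 2], [-2·s + 2·t^2 + t, 4·s·t + s]].
At the point, J = [[-7.0000, 5.0000], [12.0000, -16.5000]] (det J = 55.5000).
Solving J·Δ = −F gives Δ = (-0.4054, 0.9324).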